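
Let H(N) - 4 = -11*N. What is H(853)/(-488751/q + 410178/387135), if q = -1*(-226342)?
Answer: 273944677494810/32124036503 ≈ 8527.7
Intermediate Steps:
q = 226342
H(N) = 4 - 11*N
H(853)/(-488751/q + 410178/387135) = (4 - 11*853)/(-488751/226342 + 410178/387135) = (4 - 9383)/(-488751*1/226342 + 410178*(1/387135)) = -9379/(-488751/226342 + 136726/129045) = -9379/(-32124036503/29208303390) = -9379*(-29208303390/32124036503) = 273944677494810/32124036503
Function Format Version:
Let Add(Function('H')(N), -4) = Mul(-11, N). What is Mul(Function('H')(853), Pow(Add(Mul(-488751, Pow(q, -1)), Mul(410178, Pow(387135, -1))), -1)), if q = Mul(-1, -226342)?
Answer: Rational(273944677494810, 32124036503) ≈ 8527.7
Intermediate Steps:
q = 226342
Function('H')(N) = Add(4, Mul(-11, N))
Mul(Function('H')(853), Pow(Add(Mul(-488751, Pow(q, -1)), Mul(410178, Pow(387135, -1))), -1)) = Mul(Add(4, Mul(-11, 853)), Pow(Add(Mul(-488751, Pow(226342, -1)), Mul(410178, Pow(387135, -1))), -1)) = Mul(Add(4, -9383), Pow(Add(Mul(-488751, Rational(1, 226342)), Mul(410178, Rational(1, 387135))), -1)) = Mul(-9379, Pow(Add(Rational(-488751, 226342), Rational(136726, 129045)), -1)) = Mul(-9379, Pow(Rational(-32124036503, 29208303390), -1)) = Mul(-9379, Rational(-29208303390, 32124036503)) = Rational(273944677494810, 32124036503)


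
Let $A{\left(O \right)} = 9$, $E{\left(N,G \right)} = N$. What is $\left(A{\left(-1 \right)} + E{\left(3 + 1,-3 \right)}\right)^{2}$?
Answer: $169$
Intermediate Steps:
$\left(A{\left(-1 \right)} + E{\left(3 + 1,-3 \right)}\right)^{2} = \left(9 + \left(3 + 1\right)\right)^{2} = \left(9 + 4\right)^{2} = 13^{2} = 169$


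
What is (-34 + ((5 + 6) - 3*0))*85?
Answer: -1955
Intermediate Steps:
(-34 + ((5 + 6) - 3*0))*85 = (-34 + (11 + 0))*85 = (-34 + 11)*85 = -23*85 = -1955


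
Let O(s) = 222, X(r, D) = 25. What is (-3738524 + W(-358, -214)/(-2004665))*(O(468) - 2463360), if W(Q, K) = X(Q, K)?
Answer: 3691991742330030786/400933 ≈ 9.2085e+12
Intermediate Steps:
W(Q, K) = 25
(-3738524 + W(-358, -214)/(-2004665))*(O(468) - 2463360) = (-3738524 + 25/(-2004665))*(222 - 2463360) = (-3738524 + 25*(-1/2004665))*(-2463138) = (-3738524 - 5/400933)*(-2463138) = -1498897642897/400933*(-2463138) = 3691991742330030786/400933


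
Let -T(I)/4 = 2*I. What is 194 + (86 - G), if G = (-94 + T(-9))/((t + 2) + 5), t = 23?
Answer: 4211/15 ≈ 280.73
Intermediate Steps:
T(I) = -8*I
G = -11/15 (G = (-94 - 8*(-9))/((23 + 2) + 5) = (-94 + 72)/(25 + 5) = -22/30 = -22*1/30 = -11/15 ≈ -0.73333)
194 + (86 - G) = 194 + (86 - 1*(-11/15)) = 194 + (86 + 11/15) = 194 + 1301/15 = 4211/15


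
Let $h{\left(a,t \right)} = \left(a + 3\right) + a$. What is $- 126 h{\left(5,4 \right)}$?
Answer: $-1638$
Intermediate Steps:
$h{\left(a,t \right)} = 3 + 2 a$ ($h{\left(a,t \right)} = \left(3 + a\right) + a = 3 + 2 a$)
$- 126 h{\left(5,4 \right)} = - 126 \left(3 + 2 \cdot 5\right) = - 126 \left(3 + 10\right) = \left(-126\right) 13 = -1638$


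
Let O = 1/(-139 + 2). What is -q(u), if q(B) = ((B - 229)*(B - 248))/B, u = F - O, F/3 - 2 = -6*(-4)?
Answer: -481756254/1464119 ≈ -329.04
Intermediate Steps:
F = 78 (F = 6 + 3*(-6*(-4)) = 6 + 3*24 = 6 + 72 = 78)
O = -1/137 (O = 1/(-137) = -1/137 ≈ -0.0072993)
u = 10687/137 (u = 78 - 1*(-1/137) = 78 + 1/137 = 10687/137 ≈ 78.007)
q(B) = (-248 + B)*(-229 + B)/B (q(B) = ((-229 + B)*(-248 + B))/B = ((-248 + B)*(-229 + B))/B = (-248 + B)*(-229 + B)/B)
-q(u) = -(-477 + 10687/137 + 56792/(10687/137)) = -(-477 + 10687/137 + 56792*(137/10687)) = -(-477 + 10687/137 + 7780504/10687) = -1*481756254/1464119 = -481756254/1464119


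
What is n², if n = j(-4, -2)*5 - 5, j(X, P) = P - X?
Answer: 25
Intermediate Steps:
n = 5 (n = (-2 - 1*(-4))*5 - 5 = (-2 + 4)*5 - 5 = 2*5 - 5 = 10 - 5 = 5)
n² = 5² = 25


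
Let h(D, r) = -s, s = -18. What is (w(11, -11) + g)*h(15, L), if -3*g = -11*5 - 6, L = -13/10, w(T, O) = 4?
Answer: 438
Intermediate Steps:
L = -13/10 (L = -13*⅒ = -13/10 ≈ -1.3000)
h(D, r) = 18 (h(D, r) = -1*(-18) = 18)
g = 61/3 (g = -(-11*5 - 6)/3 = -(-55 - 6)/3 = -⅓*(-61) = 61/3 ≈ 20.333)
(w(11, -11) + g)*h(15, L) = (4 + 61/3)*18 = (73/3)*18 = 438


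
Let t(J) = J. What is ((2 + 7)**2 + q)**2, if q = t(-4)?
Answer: 5929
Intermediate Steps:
q = -4
((2 + 7)**2 + q)**2 = ((2 + 7)**2 - 4)**2 = (9**2 - 4)**2 = (81 - 4)**2 = 77**2 = 5929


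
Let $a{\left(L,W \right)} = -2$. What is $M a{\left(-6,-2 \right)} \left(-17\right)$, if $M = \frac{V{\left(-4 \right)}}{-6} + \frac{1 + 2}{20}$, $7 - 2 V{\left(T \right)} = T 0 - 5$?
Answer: $- \frac{289}{10} \approx -28.9$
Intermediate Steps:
$V{\left(T \right)} = 6$ ($V{\left(T \right)} = \frac{7}{2} - \frac{T 0 - 5}{2} = \frac{7}{2} - \frac{0 - 5}{2} = \frac{7}{2} - - \frac{5}{2} = \frac{7}{2} + \frac{5}{2} = 6$)
$M = - \frac{17}{20}$ ($M = \frac{6}{-6} + \frac{1 + 2}{20} = 6 \left(- \frac{1}{6}\right) + 3 \cdot \frac{1}{20} = -1 + \frac{3}{20} = - \frac{17}{20} \approx -0.85$)
$M a{\left(-6,-2 \right)} \left(-17\right) = \left(- \frac{17}{20}\right) \left(-2\right) \left(-17\right) = \frac{17}{10} \left(-17\right) = - \frac{289}{10}$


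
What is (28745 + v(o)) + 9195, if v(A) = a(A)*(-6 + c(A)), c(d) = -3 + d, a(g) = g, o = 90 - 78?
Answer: 37976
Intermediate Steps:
o = 12
v(A) = A*(-9 + A) (v(A) = A*(-6 + (-3 + A)) = A*(-9 + A))
(28745 + v(o)) + 9195 = (28745 + 12*(-9 + 12)) + 9195 = (28745 + 12*3) + 9195 = (28745 + 36) + 9195 = 28781 + 9195 = 37976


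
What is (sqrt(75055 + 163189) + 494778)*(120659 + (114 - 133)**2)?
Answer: 59878033560 + 242040*sqrt(59561) ≈ 5.9937e+10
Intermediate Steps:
(sqrt(75055 + 163189) + 494778)*(120659 + (114 - 133)**2) = (sqrt(238244) + 494778)*(120659 + (-19)**2) = (2*sqrt(59561) + 494778)*(120659 + 361) = (494778 + 2*sqrt(59561))*121020 = 59878033560 + 242040*sqrt(59561)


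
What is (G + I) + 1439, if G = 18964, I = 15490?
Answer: 35893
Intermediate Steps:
(G + I) + 1439 = (18964 + 15490) + 1439 = 34454 + 1439 = 35893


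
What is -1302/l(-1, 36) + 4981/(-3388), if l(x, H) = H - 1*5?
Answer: -147277/3388 ≈ -43.470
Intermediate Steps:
l(x, H) = -5 + H (l(x, H) = H - 5 = -5 + H)
-1302/l(-1, 36) + 4981/(-3388) = -1302/(-5 + 36) + 4981/(-3388) = -1302/31 + 4981*(-1/3388) = -1302*1/31 - 4981/3388 = -42 - 4981/3388 = -147277/3388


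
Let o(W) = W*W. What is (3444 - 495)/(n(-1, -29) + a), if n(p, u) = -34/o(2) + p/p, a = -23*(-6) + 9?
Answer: 1966/93 ≈ 21.140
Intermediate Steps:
a = 147 (a = 138 + 9 = 147)
o(W) = W²
n(p, u) = -15/2 (n(p, u) = -34/(2²) + p/p = -34/4 + 1 = -34*¼ + 1 = -17/2 + 1 = -15/2)
(3444 - 495)/(n(-1, -29) + a) = (3444 - 495)/(-15/2 + 147) = 2949/(279/2) = 2949*(2/279) = 1966/93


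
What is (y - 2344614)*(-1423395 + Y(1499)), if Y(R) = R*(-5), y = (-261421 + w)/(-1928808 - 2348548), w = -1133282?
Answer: 377632482062249055/112562 ≈ 3.3549e+12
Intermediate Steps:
y = 1394703/4277356 (y = (-261421 - 1133282)/(-1928808 - 2348548) = -1394703/(-4277356) = -1394703*(-1/4277356) = 1394703/4277356 ≈ 0.32607)
Y(R) = -5*R
(y - 2344614)*(-1423395 + Y(1499)) = (1394703/4277356 - 2344614)*(-1423395 - 5*1499) = -10028747365881*(-1423395 - 7495)/4277356 = -10028747365881/4277356*(-1430890) = 377632482062249055/112562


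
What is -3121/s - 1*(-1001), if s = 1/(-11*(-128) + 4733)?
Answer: -19165060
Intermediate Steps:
s = 1/6141 (s = 1/(1408 + 4733) = 1/6141 ≈ 0.00016284)
-3121/s - 1*(-1001) = -3121/1/6141 - 1*(-1001) = -3121*6141 + 1001 = -19166061 + 1001 = -19165060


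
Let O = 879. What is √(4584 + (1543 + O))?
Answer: √7006 ≈ 83.702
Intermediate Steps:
√(4584 + (1543 + O)) = √(4584 + (1543 + 879)) = √(4584 + 2422) = √7006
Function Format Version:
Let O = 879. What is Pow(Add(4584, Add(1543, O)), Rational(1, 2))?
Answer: Pow(7006, Rational(1, 2)) ≈ 83.702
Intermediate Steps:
Pow(Add(4584, Add(1543, O)), Rational(1, 2)) = Pow(Add(4584, Add(1543, 879)), Rational(1, 2)) = Pow(Add(4584, 2422), Rational(1, 2)) = Pow(7006, Rational(1, 2))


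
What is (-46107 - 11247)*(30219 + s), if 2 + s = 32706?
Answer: -3608885742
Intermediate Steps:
s = 32704 (s = -2 + 32706 = 32704)
(-46107 - 11247)*(30219 + s) = (-46107 - 11247)*(30219 + 32704) = -57354*62923 = -3608885742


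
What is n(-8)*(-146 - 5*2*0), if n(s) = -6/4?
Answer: 219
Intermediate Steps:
n(s) = -3/2 (n(s) = -6*¼ = -3/2)
n(-8)*(-146 - 5*2*0) = -3*(-146 - 5*2*0)/2 = -3*(-146 - 10*0)/2 = -3*(-146 + 0)/2 = -3/2*(-146) = 219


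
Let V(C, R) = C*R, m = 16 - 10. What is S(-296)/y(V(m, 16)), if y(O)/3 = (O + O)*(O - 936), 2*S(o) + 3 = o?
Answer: 299/967680 ≈ 0.00030899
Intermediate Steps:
S(o) = -3/2 + o/2
m = 6
y(O) = 6*O*(-936 + O) (y(O) = 3*((O + O)*(O - 936)) = 3*((2*O)*(-936 + O)) = 3*(2*O*(-936 + O)) = 6*O*(-936 + O))
S(-296)/y(V(m, 16)) = (-3/2 + (½)*(-296))/((6*(6*16)*(-936 + 6*16))) = (-3/2 - 148)/((6*96*(-936 + 96))) = -299/(2*(6*96*(-840))) = -299/2/(-483840) = -299/2*(-1/483840) = 299/967680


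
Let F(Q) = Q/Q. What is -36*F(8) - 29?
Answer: -65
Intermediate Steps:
F(Q) = 1
-36*F(8) - 29 = -36*1 - 29 = -36 - 29 = -65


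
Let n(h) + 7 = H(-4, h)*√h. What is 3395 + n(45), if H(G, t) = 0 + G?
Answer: 3388 - 12*√5 ≈ 3361.2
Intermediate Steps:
H(G, t) = G
n(h) = -7 - 4*√h
3395 + n(45) = 3395 + (-7 - 12*√5) = 3388 - 12*√5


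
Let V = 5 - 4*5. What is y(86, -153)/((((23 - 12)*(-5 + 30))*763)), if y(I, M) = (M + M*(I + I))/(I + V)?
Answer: -26469/14897575 ≈ -0.0017767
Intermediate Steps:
V = -15 (V = 5 - 20 = -15)
y(I, M) = (M + 2*I*M)/(-15 + I) (y(I, M) = (M + M*(I + I))/(I - 15) = (M + M*(2*I))/(-15 + I) = (M + 2*I*M)/(-15 + I))
y(86, -153)/((((23 - 12)*(-5 + 30))*763)) = (-153*(1 + 2*86)/(-15 + 86))/((((23 - 12)*(-5 + 30))*763)) = (-153*(1 + 172)/71)/(((11*25)*763)) = (-153*1/71*173)/((275*763)) = -26469/71/209825 = -26469/71*1/209825 = -26469/14897575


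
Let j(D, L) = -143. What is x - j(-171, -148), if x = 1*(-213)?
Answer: -70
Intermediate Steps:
x = -213
x - j(-171, -148) = -213 - 1*(-143) = -213 + 143 = -70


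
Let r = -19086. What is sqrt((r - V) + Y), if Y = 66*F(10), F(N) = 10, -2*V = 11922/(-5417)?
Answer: 3*I*sqrt(60080309939)/5417 ≈ 135.75*I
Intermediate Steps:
V = 5961/5417 (V = -5961/(-5417) = -5961*(-1)/5417 = -1/2*(-11922/5417) = 5961/5417 ≈ 1.1004)
Y = 660 (Y = 66*10 = 660)
sqrt((r - V) + Y) = sqrt((-19086 - 1*5961/5417) + 660) = sqrt((-19086 - 5961/5417) + 660) = sqrt(-103394823/5417 + 660) = sqrt(-99819603/5417) = 3*I*sqrt(60080309939)/5417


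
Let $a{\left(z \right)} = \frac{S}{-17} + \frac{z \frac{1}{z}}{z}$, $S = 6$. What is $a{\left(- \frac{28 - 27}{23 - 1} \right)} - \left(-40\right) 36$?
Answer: $\frac{24100}{17} \approx 1417.6$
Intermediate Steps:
$a{\left(z \right)} = - \frac{6}{17} + \frac{1}{z}$ ($a{\left(z \right)} = \frac{6}{-17} + \frac{z \frac{1}{z}}{z} = 6 \left(- \frac{1}{17}\right) + 1 \frac{1}{z} = - \frac{6}{17} + \frac{1}{z}$)
$a{\left(- \frac{28 - 27}{23 - 1} \right)} - \left(-40\right) 36 = \left(- \frac{6}{17} + \frac{1}{\left(-1\right) \frac{28 - 27}{23 - 1}}\right) - \left(-40\right) 36 = \left(- \frac{6}{17} + \frac{1}{\left(-1\right) 1 \cdot \frac{1}{22}}\right) - -1440 = \left(- \frac{6}{17} + \frac{1}{\left(-1\right) 1 \cdot \frac{1}{22}}\right) + 1440 = \left(- \frac{6}{17} + \frac{1}{\left(-1\right) \frac{1}{22}}\right) + 1440 = \left(- \frac{6}{17} + \frac{1}{- \frac{1}{22}}\right) + 1440 = \left(- \frac{6}{17} - 22\right) + 1440 = - \frac{380}{17} + 1440 = \frac{24100}{17}$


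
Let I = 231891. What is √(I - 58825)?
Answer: √173066 ≈ 416.01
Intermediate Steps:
√(I - 58825) = √(231891 - 58825) = √173066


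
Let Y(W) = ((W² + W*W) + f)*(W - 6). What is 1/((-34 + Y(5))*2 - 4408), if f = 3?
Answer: -1/4582 ≈ -0.00021825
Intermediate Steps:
Y(W) = (-6 + W)*(3 + 2*W²) (Y(W) = ((W² + W*W) + 3)*(W - 6) = ((W² + W²) + 3)*(-6 + W) = (2*W² + 3)*(-6 + W) = (3 + 2*W²)*(-6 + W) = (-6 + W)*(3 + 2*W²))
1/((-34 + Y(5))*2 - 4408) = 1/((-34 + (-18 - 12*5² + 2*5³ + 3*5))*2 - 4408) = 1/((-34 + (-18 - 12*25 + 2*125 + 15))*2 - 4408) = 1/((-34 + (-18 - 300 + 250 + 15))*2 - 4408) = 1/((-34 - 53)*2 - 4408) = 1/(-87*2 - 4408) = 1/(-174 - 4408) = 1/(-4582) = -1/4582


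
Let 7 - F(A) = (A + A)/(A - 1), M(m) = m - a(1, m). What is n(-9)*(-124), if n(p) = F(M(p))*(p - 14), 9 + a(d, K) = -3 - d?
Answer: 37076/3 ≈ 12359.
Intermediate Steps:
a(d, K) = -12 - d (a(d, K) = -9 + (-3 - d) = -12 - d)
M(m) = 13 + m (M(m) = m - (-12 - 1*1) = m - (-12 - 1) = m - 1*(-13) = m + 13 = 13 + m)
F(A) = 7 - 2*A/(-1 + A) (F(A) = 7 - (A + A)/(A - 1) = 7 - 2*A/(-1 + A))
n(p) = (-14 + p)*(58 + 5*p)/(12 + p) (n(p) = ((-7 + 5*(13 + p))/(-1 + (13 + p)))*(p - 14) = ((-7 + (65 + 5*p))/(12 + p))*(-14 + p) = ((58 + 5*p)/(12 + p))*(-14 + p) = (-14 + p)*(58 + 5*p)/(12 + p))
n(-9)*(-124) = ((-14 - 9)*(58 + 5*(-9))/(12 - 9))*(-124) = (-23*(58 - 45)/3)*(-124) = ((⅓)*(-23)*13)*(-124) = -299/3*(-124) = 37076/3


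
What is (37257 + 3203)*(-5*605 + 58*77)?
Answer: 58302860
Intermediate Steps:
(37257 + 3203)*(-5*605 + 58*77) = 40460*(-3025 + 4466) = 40460*1441 = 58302860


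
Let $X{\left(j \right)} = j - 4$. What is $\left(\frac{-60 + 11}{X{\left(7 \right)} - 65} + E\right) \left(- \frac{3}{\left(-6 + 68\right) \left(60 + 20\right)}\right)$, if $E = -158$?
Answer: $\frac{29241}{307520} \approx 0.095086$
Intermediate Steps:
$X{\left(j \right)} = -4 + j$ ($X{\left(j \right)} = j - 4 = -4 + j$)
$\left(\frac{-60 + 11}{X{\left(7 \right)} - 65} + E\right) \left(- \frac{3}{\left(-6 + 68\right) \left(60 + 20\right)}\right) = \left(\frac{-60 + 11}{\left(-4 + 7\right) - 65} - 158\right) \left(- \frac{3}{\left(-6 + 68\right) \left(60 + 20\right)}\right) = \left(- \frac{49}{3 - 65} - 158\right) \left(- \frac{3}{62 \cdot 80}\right) = \left(- \frac{49}{-62} - 158\right) \left(- \frac{3}{4960}\right) = \left(\left(-49\right) \left(- \frac{1}{62}\right) - 158\right) \left(\left(-3\right) \frac{1}{4960}\right) = \left(\frac{49}{62} - 158\right) \left(- \frac{3}{4960}\right) = \left(- \frac{9747}{62}\right) \left(- \frac{3}{4960}\right) = \frac{29241}{307520}$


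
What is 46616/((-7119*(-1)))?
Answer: 46616/7119 ≈ 6.5481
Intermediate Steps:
46616/((-7119*(-1))) = 46616/7119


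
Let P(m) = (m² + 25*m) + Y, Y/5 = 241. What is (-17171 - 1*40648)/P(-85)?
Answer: -57819/6305 ≈ -9.1703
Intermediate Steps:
Y = 1205 (Y = 5*241 = 1205)
P(m) = 1205 + m² + 25*m (P(m) = (m² + 25*m) + 1205 = 1205 + m² + 25*m)
(-17171 - 1*40648)/P(-85) = (-17171 - 1*40648)/(1205 + (-85)² + 25*(-85)) = (-17171 - 40648)/(1205 + 7225 - 2125) = -57819/6305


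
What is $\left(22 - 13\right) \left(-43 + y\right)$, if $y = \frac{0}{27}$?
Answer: $-387$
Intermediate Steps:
$y = 0$ ($y = 0 \cdot \frac{1}{27} = 0$)
$\left(22 - 13\right) \left(-43 + y\right) = \left(22 - 13\right) \left(-43 + 0\right) = 9 \left(-43\right) = -387$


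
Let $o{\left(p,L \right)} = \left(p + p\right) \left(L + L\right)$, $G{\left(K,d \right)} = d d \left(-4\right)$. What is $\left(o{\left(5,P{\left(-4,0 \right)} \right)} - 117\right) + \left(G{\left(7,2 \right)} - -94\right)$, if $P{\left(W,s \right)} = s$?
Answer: $-39$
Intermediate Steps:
$G{\left(K,d \right)} = - 4 d^{2}$ ($G{\left(K,d \right)} = d^{2} \left(-4\right) = - 4 d^{2}$)
$o{\left(p,L \right)} = 4 L p$ ($o{\left(p,L \right)} = 2 p 2 L = 4 L p$)
$\left(o{\left(5,P{\left(-4,0 \right)} \right)} - 117\right) + \left(G{\left(7,2 \right)} - -94\right) = \left(4 \cdot 0 \cdot 5 - 117\right) - \left(-94 + 4 \cdot 2^{2}\right) = \left(0 - 117\right) + \left(\left(-4\right) 4 + 94\right) = -117 + \left(-16 + 94\right) = -117 + 78 = -39$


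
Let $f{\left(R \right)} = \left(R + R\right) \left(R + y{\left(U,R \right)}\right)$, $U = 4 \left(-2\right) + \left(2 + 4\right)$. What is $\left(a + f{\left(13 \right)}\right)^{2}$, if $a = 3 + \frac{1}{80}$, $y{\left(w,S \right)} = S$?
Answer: $\frac{2950771041}{6400} \approx 4.6106 \cdot 10^{5}$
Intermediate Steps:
$U = -2$ ($U = -8 + 6 = -2$)
$a = \frac{241}{80}$ ($a = 3 + \frac{1}{80} = \frac{241}{80} \approx 3.0125$)
$f{\left(R \right)} = 4 R^{2}$ ($f{\left(R \right)} = \left(R + R\right) \left(R + R\right) = 2 R 2 R = 4 R^{2}$)
$\left(a + f{\left(13 \right)}\right)^{2} = \left(\frac{241}{80} + 4 \cdot 13^{2}\right)^{2} = \left(\frac{241}{80} + 4 \cdot 169\right)^{2} = \left(\frac{241}{80} + 676\right)^{2} = \left(\frac{54321}{80}\right)^{2} = \frac{2950771041}{6400}$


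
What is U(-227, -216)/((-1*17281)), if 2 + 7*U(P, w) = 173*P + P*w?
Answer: -9759/120967 ≈ -0.080675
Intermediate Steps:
U(P, w) = -2/7 + 173*P/7 + P*w/7 (U(P, w) = -2/7 + (173*P + P*w)/7 = -2/7 + (173*P/7 + P*w/7) = -2/7 + 173*P/7 + P*w/7)
U(-227, -216)/((-1*17281)) = (-2/7 + (173/7)*(-227) + (⅐)*(-227)*(-216))/((-1*17281)) = (-2/7 - 39271/7 + 49032/7)/(-17281) = (9759/7)*(-1/17281) = -9759/120967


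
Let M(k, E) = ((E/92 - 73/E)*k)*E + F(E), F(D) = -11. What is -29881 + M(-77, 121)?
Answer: -3360289/92 ≈ -36525.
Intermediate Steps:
M(k, E) = -11 + E*k*(-73/E + E/92) (M(k, E) = ((E/92 - 73/E)*k)*E - 11 = ((-73/E + E/92)*k)*E - 11 = (k*(-73/E + E/92))*E - 11 = E*k*(-73/E + E/92) - 11 = -11 + E*k*(-73/E + E/92))
-29881 + M(-77, 121) = -29881 + (-11 - 73*(-77) + (1/92)*(-77)*121²) = -29881 + (-11 + 5621 + (1/92)*(-77)*14641) = -29881 + (-11 + 5621 - 1127357/92) = -29881 - 611237/92 = -3360289/92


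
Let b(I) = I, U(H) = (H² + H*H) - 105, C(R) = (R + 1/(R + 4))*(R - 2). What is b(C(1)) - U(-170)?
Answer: -288481/5 ≈ -57696.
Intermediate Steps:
C(R) = (-2 + R)*(R + 1/(4 + R)) (C(R) = (R + 1/(4 + R))*(-2 + R) = (-2 + R)*(R + 1/(4 + R)))
U(H) = -105 + 2*H² (U(H) = (H² + H²) - 105 = 2*H² - 105 = -105 + 2*H²)
b(C(1)) - U(-170) = (-2 + 1³ - 7*1 + 2*1²)/(4 + 1) - (-105 + 2*(-170)²) = (-2 + 1 - 7 + 2*1)/5 - (-105 + 2*28900) = (-2 + 1 - 7 + 2)/5 - (-105 + 57800) = (⅕)*(-6) - 1*57695 = -6/5 - 57695 = -288481/5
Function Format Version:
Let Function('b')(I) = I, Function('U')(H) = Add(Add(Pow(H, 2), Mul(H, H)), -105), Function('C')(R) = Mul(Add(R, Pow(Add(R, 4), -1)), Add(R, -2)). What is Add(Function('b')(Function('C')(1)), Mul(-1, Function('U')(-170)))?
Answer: Rational(-288481, 5) ≈ -57696.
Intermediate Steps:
Function('C')(R) = Mul(Add(-2, R), Add(R, Pow(Add(4, R), -1))) (Function('C')(R) = Mul(Add(R, Pow(Add(4, R), -1)), Add(-2, R)) = Mul(Add(-2, R), Add(R, Pow(Add(4, R), -1))))
Function('U')(H) = Add(-105, Mul(2, Pow(H, 2))) (Function('U')(H) = Add(Add(Pow(H, 2), Pow(H, 2)), -105) = Add(Mul(2, Pow(H, 2)), -105) = Add(-105, Mul(2, Pow(H, 2))))
Add(Function('b')(Function('C')(1)), Mul(-1, Function('U')(-170))) = Add(Mul(Pow(Add(4, 1), -1), Add(-2, Pow(1, 3), Mul(-7, 1), Mul(2, Pow(1, 2)))), Mul(-1, Add(-105, Mul(2, Pow(-170, 2))))) = Add(Mul(Pow(5, -1), Add(-2, 1, -7, Mul(2, 1))), Mul(-1, Add(-105, Mul(2, 28900)))) = Add(Mul(Rational(1, 5), Add(-2, 1, -7, 2)), Mul(-1, Add(-105, 57800))) = Add(Mul(Rational(1, 5), -6), Mul(-1, 57695)) = Add(Rational(-6, 5), -57695) = Rational(-288481, 5)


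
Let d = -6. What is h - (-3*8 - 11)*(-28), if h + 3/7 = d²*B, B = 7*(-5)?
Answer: -15683/7 ≈ -2240.4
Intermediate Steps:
B = -35
h = -8823/7 (h = -3/7 + (-6)²*(-35) = -3/7 + 36*(-35) = -3/7 - 1260 = -8823/7 ≈ -1260.4)
h - (-3*8 - 11)*(-28) = -8823/7 - (-3*8 - 11)*(-28) = -8823/7 - (-24 - 11)*(-28) = -8823/7 - (-35)*(-28) = -8823/7 - 1*980 = -8823/7 - 980 = -15683/7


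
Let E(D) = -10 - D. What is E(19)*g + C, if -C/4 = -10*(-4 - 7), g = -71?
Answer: 1619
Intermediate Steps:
C = -440 (C = -(-40)*(-4 - 7) = -(-40)*(-11) = -4*110 = -440)
E(19)*g + C = (-10 - 1*19)*(-71) - 440 = (-10 - 19)*(-71) - 440 = -29*(-71) - 440 = 2059 - 440 = 1619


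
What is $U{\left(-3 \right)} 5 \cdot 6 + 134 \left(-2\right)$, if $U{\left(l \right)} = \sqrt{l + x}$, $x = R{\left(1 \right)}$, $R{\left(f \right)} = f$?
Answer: $-268 + 30 i \sqrt{2} \approx -268.0 + 42.426 i$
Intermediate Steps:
$x = 1$
$U{\left(l \right)} = \sqrt{1 + l}$ ($U{\left(l \right)} = \sqrt{l + 1} = \sqrt{1 + l}$)
$U{\left(-3 \right)} 5 \cdot 6 + 134 \left(-2\right) = \sqrt{1 - 3} \cdot 5 \cdot 6 + 134 \left(-2\right) = \sqrt{-2} \cdot 5 \cdot 6 - 268 = i \sqrt{2} \cdot 5 \cdot 6 - 268 = 5 i \sqrt{2} \cdot 6 - 268 = 30 i \sqrt{2} - 268 = -268 + 30 i \sqrt{2}$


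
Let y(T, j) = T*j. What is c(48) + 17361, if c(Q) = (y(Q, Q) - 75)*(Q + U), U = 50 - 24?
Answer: 182307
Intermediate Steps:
U = 26
c(Q) = (-75 + Q**2)*(26 + Q) (c(Q) = (Q*Q - 75)*(Q + 26) = (Q**2 - 75)*(26 + Q) = (-75 + Q**2)*(26 + Q))
c(48) + 17361 = (-1950 + 48**3 - 75*48 + 26*48**2) + 17361 = (-1950 + 110592 - 3600 + 26*2304) + 17361 = (-1950 + 110592 - 3600 + 59904) + 17361 = 164946 + 17361 = 182307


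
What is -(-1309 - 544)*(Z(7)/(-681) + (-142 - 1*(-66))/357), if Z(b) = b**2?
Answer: -2516047/4767 ≈ -527.80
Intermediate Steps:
-(-1309 - 544)*(Z(7)/(-681) + (-142 - 1*(-66))/357) = -(-1309 - 544)*(7**2/(-681) + (-142 - 1*(-66))/357) = -(-1853)*(49*(-1/681) + (-142 + 66)*(1/357)) = -(-1853)*(-49/681 - 76*1/357) = -(-1853)*(-49/681 - 76/357) = -(-1853)*(-23083)/81039 = -1*2516047/4767 = -2516047/4767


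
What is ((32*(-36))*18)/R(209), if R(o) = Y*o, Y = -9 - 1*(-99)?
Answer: -1152/1045 ≈ -1.1024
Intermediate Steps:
Y = 90 (Y = -9 + 99 = 90)
R(o) = 90*o
((32*(-36))*18)/R(209) = ((32*(-36))*18)/((90*209)) = -1152*18/18810 = -20736*1/18810 = -1152/1045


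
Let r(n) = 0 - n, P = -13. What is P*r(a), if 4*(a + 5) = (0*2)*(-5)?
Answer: -65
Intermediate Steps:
a = -5 (a = -5 + ((0*2)*(-5))/4 = -5 + (0*(-5))/4 = -5 + (1/4)*0 = -5 + 0 = -5)
r(n) = -n
P*r(a) = -(-13)*(-5) = -13*5 = -65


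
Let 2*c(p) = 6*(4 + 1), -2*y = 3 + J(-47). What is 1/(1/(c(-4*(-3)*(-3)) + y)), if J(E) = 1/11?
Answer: 148/11 ≈ 13.455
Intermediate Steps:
J(E) = 1/11
y = -17/11 (y = -(3 + 1/11)/2 = -½*34/11 = -17/11 ≈ -1.5455)
c(p) = 15 (c(p) = (6*(4 + 1))/2 = (6*5)/2 = (½)*30 = 15)
1/(1/(c(-4*(-3)*(-3)) + y)) = 1/(1/(15 - 17/11)) = 1/(1/(148/11)) = 1/(11/148) = 148/11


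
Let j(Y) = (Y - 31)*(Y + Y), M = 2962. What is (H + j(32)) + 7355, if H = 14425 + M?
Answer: 24806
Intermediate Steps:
j(Y) = 2*Y*(-31 + Y) (j(Y) = (-31 + Y)*(2*Y) = 2*Y*(-31 + Y))
H = 17387 (H = 14425 + 2962 = 17387)
(H + j(32)) + 7355 = (17387 + 2*32*(-31 + 32)) + 7355 = (17387 + 2*32*1) + 7355 = (17387 + 64) + 7355 = 17451 + 7355 = 24806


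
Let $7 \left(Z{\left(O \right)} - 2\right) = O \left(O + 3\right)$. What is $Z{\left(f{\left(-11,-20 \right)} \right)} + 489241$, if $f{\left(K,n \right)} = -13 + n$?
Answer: $\frac{3425691}{7} \approx 4.8938 \cdot 10^{5}$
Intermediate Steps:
$Z{\left(O \right)} = 2 + \frac{O \left(3 + O\right)}{7}$ ($Z{\left(O \right)} = 2 + \frac{O \left(O + 3\right)}{7} = 2 + \frac{O \left(3 + O\right)}{7}$)
$Z{\left(f{\left(-11,-20 \right)} \right)} + 489241 = \left(2 + \frac{\left(-13 - 20\right)^{2}}{7} + \frac{3 \left(-13 - 20\right)}{7}\right) + 489241 = \left(2 + \frac{\left(-33\right)^{2}}{7} + \frac{3}{7} \left(-33\right)\right) + 489241 = \left(2 + \frac{1}{7} \cdot 1089 - \frac{99}{7}\right) + 489241 = \left(2 + \frac{1089}{7} - \frac{99}{7}\right) + 489241 = \frac{1004}{7} + 489241 = \frac{3425691}{7}$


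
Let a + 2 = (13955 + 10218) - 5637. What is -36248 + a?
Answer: -17714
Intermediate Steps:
a = 18534 (a = -2 + ((13955 + 10218) - 5637) = -2 + (24173 - 5637) = -2 + 18536 = 18534)
-36248 + a = -36248 + 18534 = -17714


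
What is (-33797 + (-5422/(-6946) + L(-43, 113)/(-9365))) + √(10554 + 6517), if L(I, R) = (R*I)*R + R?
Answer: -1097303521308/32524645 + √17071 ≈ -33607.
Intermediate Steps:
L(I, R) = R + I*R² (L(I, R) = (I*R)*R + R = I*R² + R = R + I*R²)
(-33797 + (-5422/(-6946) + L(-43, 113)/(-9365))) + √(10554 + 6517) = (-33797 + (-5422/(-6946) + (113*(1 - 43*113))/(-9365))) + √(10554 + 6517) = (-33797 + (-5422*(-1/6946) + (113*(1 - 4859))*(-1/9365))) + √17071 = (-33797 + (2711/3473 + (113*(-4858))*(-1/9365))) + √17071 = (-33797 + (2711/3473 - 548954*(-1/9365))) + √17071 = (-33797 + (2711/3473 + 548954/9365)) + √17071 = (-33797 + 1931905757/32524645) + √17071 = -1097303521308/32524645 + √17071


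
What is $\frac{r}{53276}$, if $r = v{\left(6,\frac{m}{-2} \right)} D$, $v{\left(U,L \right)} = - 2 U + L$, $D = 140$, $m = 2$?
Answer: $- \frac{455}{13319} \approx -0.034162$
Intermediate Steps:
$v{\left(U,L \right)} = L - 2 U$
$r = -1820$ ($r = \left(\frac{2}{-2} - 12\right) 140 = \left(2 \left(- \frac{1}{2}\right) - 12\right) 140 = \left(-1 - 12\right) 140 = \left(-13\right) 140 = -1820$)
$\frac{r}{53276} = - \frac{1820}{53276} = \left(-1820\right) \frac{1}{53276} = - \frac{455}{13319}$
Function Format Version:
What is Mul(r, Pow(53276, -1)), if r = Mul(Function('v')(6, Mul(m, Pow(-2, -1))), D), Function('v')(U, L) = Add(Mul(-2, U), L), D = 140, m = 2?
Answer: Rational(-455, 13319) ≈ -0.034162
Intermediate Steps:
Function('v')(U, L) = Add(L, Mul(-2, U))
r = -1820 (r = Mul(Add(Mul(2, Pow(-2, -1)), Mul(-2, 6)), 140) = Mul(Add(Mul(2, Rational(-1, 2)), -12), 140) = Mul(Add(-1, -12), 140) = Mul(-13, 140) = -1820)
Mul(r, Pow(53276, -1)) = Mul(-1820, Pow(53276, -1)) = Mul(-1820, Rational(1, 53276)) = Rational(-455, 13319)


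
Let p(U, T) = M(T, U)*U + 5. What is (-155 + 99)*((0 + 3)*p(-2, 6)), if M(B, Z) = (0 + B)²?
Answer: 11256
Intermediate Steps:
M(B, Z) = B²
p(U, T) = 5 + U*T² (p(U, T) = T²*U + 5 = U*T² + 5 = 5 + U*T²)
(-155 + 99)*((0 + 3)*p(-2, 6)) = (-155 + 99)*((0 + 3)*(5 - 2*6²)) = -168*(5 - 2*36) = -168*(5 - 72) = -168*(-67) = -56*(-201) = 11256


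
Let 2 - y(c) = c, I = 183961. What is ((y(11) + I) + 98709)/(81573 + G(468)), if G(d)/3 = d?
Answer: 282661/82977 ≈ 3.4065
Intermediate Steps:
y(c) = 2 - c
G(d) = 3*d
((y(11) + I) + 98709)/(81573 + G(468)) = (((2 - 1*11) + 183961) + 98709)/(81573 + 3*468) = (((2 - 11) + 183961) + 98709)/(81573 + 1404) = ((-9 + 183961) + 98709)/82977 = (183952 + 98709)*(1/82977) = 282661*(1/82977) = 282661/82977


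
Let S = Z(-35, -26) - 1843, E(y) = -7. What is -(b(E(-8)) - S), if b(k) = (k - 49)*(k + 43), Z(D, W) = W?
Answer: 147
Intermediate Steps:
S = -1869 (S = -26 - 1843 = -1869)
b(k) = (-49 + k)*(43 + k)
-(b(E(-8)) - S) = -((-2107 + (-7)**2 - 6*(-7)) - 1*(-1869)) = -((-2107 + 49 + 42) + 1869) = -(-2016 + 1869) = -1*(-147) = 147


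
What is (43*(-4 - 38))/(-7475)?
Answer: 1806/7475 ≈ 0.24161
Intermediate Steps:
(43*(-4 - 38))/(-7475) = (43*(-42))*(-1/7475) = -1806*(-1/7475) = 1806/7475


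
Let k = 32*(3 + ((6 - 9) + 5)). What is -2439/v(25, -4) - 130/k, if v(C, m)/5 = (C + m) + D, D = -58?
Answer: 36619/2960 ≈ 12.371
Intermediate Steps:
v(C, m) = -290 + 5*C + 5*m (v(C, m) = 5*((C + m) - 58) = 5*(-58 + C + m) = -290 + 5*C + 5*m)
k = 160 (k = 32*(3 + (-3 + 5)) = 32*(3 + 2) = 32*5 = 160)
-2439/v(25, -4) - 130/k = -2439/(-290 + 5*25 + 5*(-4)) - 130/160 = -2439/(-290 + 125 - 20) - 130*1/160 = -2439/(-185) - 13/16 = -2439*(-1/185) - 13/16 = 2439/185 - 13/16 = 36619/2960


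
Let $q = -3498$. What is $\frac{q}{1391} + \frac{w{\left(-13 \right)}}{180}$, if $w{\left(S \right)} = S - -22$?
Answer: $- \frac{68569}{27820} \approx -2.4647$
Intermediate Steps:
$w{\left(S \right)} = 22 + S$ ($w{\left(S \right)} = S + 22 = 22 + S$)
$\frac{q}{1391} + \frac{w{\left(-13 \right)}}{180} = - \frac{3498}{1391} + \frac{22 - 13}{180} = \left(-3498\right) \frac{1}{1391} + 9 \cdot \frac{1}{180} = - \frac{3498}{1391} + \frac{1}{20} = - \frac{68569}{27820}$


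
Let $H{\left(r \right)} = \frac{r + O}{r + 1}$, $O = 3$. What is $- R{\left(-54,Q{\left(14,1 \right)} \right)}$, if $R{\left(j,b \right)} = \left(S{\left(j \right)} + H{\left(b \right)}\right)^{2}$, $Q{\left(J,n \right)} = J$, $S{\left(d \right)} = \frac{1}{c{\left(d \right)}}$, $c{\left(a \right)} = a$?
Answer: $- \frac{90601}{72900} \approx -1.2428$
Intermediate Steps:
$H{\left(r \right)} = \frac{3 + r}{1 + r}$ ($H{\left(r \right)} = \frac{r + 3}{r + 1} = \frac{3 + r}{1 + r}$)
$S{\left(d \right)} = \frac{1}{d}$
$R{\left(j,b \right)} = \left(\frac{1}{j} + \frac{3 + b}{1 + b}\right)^{2}$
$- R{\left(-54,Q{\left(14,1 \right)} \right)} = - \frac{\left(1 + 14 - 54 \left(3 + 14\right)\right)^{2}}{2916 \left(1 + 14\right)^{2}} = - \frac{\left(1 + 14 - 918\right)^{2}}{2916 \cdot 225} = - \frac{\left(-903\right)^{2}}{2916 \cdot 225} = - \frac{815409}{2916 \cdot 225} = \left(-1\right) \frac{90601}{72900} = - \frac{90601}{72900}$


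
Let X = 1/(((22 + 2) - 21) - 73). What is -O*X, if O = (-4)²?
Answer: 8/35 ≈ 0.22857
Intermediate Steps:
O = 16
X = -1/70 (X = 1/((24 - 21) - 73) = 1/(3 - 73) = 1/(-70) = -1/70 ≈ -0.014286)
-O*X = -16*(-1)/70 = -1*(-8/35) = 8/35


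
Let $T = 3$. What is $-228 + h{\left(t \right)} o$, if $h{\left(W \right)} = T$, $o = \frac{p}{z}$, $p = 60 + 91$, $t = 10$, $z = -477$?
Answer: $- \frac{36403}{159} \approx -228.95$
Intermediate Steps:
$p = 151$
$o = - \frac{151}{477}$ ($o = \frac{151}{-477} = 151 \left(- \frac{1}{477}\right) = - \frac{151}{477} \approx -0.31656$)
$h{\left(W \right)} = 3$
$-228 + h{\left(t \right)} o = -228 + 3 \left(- \frac{151}{477}\right) = -228 - \frac{151}{159} = - \frac{36403}{159}$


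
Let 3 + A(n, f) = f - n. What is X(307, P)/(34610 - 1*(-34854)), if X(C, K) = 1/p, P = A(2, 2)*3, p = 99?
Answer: 1/6876936 ≈ 1.4541e-7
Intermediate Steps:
A(n, f) = -3 + f - n (A(n, f) = -3 + (f - n) = -3 + f - n)
P = -9 (P = (-3 + 2 - 1*2)*3 = (-3 + 2 - 2)*3 = -3*3 = -9)
X(C, K) = 1/99
X(307, P)/(34610 - 1*(-34854)) = 1/(99*(34610 - 1*(-34854))) = 1/(99*(34610 + 34854)) = (1/99)/69464 = (1/99)*(1/69464) = 1/6876936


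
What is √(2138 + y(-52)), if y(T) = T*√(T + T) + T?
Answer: √(2086 - 104*I*√26) ≈ 46.034 - 5.7598*I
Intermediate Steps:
y(T) = T + √2*T^(3/2) (y(T) = T*√(2*T) + T = T*(√2*√T) + T = √2*T^(3/2) + T = T + √2*T^(3/2))
√(2138 + y(-52)) = √(2138 + (-52 + √2*(-52)^(3/2))) = √(2138 + (-52 + √2*(-104*I*√13))) = √(2138 + (-52 - 104*I*√26)) = √(2086 - 104*I*√26)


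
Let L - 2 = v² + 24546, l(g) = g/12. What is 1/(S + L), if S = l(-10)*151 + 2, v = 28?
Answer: 6/151249 ≈ 3.9670e-5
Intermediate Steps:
l(g) = g/12 (l(g) = g*(1/12) = g/12)
S = -743/6 (S = ((1/12)*(-10))*151 + 2 = -⅚*151 + 2 = -755/6 + 2 = -743/6 ≈ -123.83)
L = 25332 (L = 2 + (28² + 24546) = 2 + (784 + 24546) = 2 + 25330 = 25332)
1/(S + L) = 1/(-743/6 + 25332) = 1/(151249/6) = 6/151249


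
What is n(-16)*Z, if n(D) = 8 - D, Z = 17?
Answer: 408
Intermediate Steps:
n(-16)*Z = (8 - 1*(-16))*17 = (8 + 16)*17 = 24*17 = 408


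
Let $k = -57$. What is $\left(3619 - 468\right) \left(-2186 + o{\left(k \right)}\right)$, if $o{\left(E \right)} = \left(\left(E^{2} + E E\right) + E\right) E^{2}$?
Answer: $65933487073$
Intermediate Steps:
$o{\left(E \right)} = E^{2} \left(E + 2 E^{2}\right)$ ($o{\left(E \right)} = \left(\left(E^{2} + E^{2}\right) + E\right) E^{2} = \left(2 E^{2} + E\right) E^{2} = \left(E + 2 E^{2}\right) E^{2} = E^{2} \left(E + 2 E^{2}\right)$)
$\left(3619 - 468\right) \left(-2186 + o{\left(k \right)}\right) = \left(3619 - 468\right) \left(-2186 + \left(-57\right)^{3} \left(1 + 2 \left(-57\right)\right)\right) = 3151 \left(-2186 - 185193 \left(1 - 114\right)\right) = 3151 \left(-2186 - -20926809\right) = 3151 \left(-2186 + 20926809\right) = 3151 \cdot 20924623 = 65933487073$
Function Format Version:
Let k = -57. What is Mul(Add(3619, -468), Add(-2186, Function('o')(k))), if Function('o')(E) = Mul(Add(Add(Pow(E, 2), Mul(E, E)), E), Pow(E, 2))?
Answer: 65933487073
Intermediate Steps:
Function('o')(E) = Mul(Pow(E, 2), Add(E, Mul(2, Pow(E, 2)))) (Function('o')(E) = Mul(Add(Add(Pow(E, 2), Pow(E, 2)), E), Pow(E, 2)) = Mul(Add(Mul(2, Pow(E, 2)), E), Pow(E, 2)) = Mul(Add(E, Mul(2, Pow(E, 2))), Pow(E, 2)) = Mul(Pow(E, 2), Add(E, Mul(2, Pow(E, 2)))))
Mul(Add(3619, -468), Add(-2186, Function('o')(k))) = Mul(Add(3619, -468), Add(-2186, Mul(Pow(-57, 3), Add(1, Mul(2, -57))))) = Mul(3151, Add(-2186, Mul(-185193, Add(1, -114)))) = Mul(3151, Add(-2186, Mul(-185193, -113))) = Mul(3151, Add(-2186, 20926809)) = Mul(3151, 20924623) = 65933487073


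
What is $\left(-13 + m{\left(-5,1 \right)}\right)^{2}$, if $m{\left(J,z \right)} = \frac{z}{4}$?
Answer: $\frac{2601}{16} \approx 162.56$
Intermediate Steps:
$m{\left(J,z \right)} = \frac{z}{4}$ ($m{\left(J,z \right)} = z \frac{1}{4} = \frac{z}{4}$)
$\left(-13 + m{\left(-5,1 \right)}\right)^{2} = \left(-13 + \frac{1}{4} \cdot 1\right)^{2} = \left(-13 + \frac{1}{4}\right)^{2} = \left(- \frac{51}{4}\right)^{2} = \frac{2601}{16}$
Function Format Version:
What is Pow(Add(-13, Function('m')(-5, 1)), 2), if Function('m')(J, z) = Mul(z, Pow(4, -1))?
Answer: Rational(2601, 16) ≈ 162.56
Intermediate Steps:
Function('m')(J, z) = Mul(Rational(1, 4), z) (Function('m')(J, z) = Mul(z, Rational(1, 4)) = Mul(Rational(1, 4), z))
Pow(Add(-13, Function('m')(-5, 1)), 2) = Pow(Add(-13, Mul(Rational(1, 4), 1)), 2) = Pow(Add(-13, Rational(1, 4)), 2) = Pow(Rational(-51, 4), 2) = Rational(2601, 16)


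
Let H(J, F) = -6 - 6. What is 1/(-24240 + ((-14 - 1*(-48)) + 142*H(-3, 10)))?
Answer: -1/25910 ≈ -3.8595e-5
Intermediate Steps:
H(J, F) = -12
1/(-24240 + ((-14 - 1*(-48)) + 142*H(-3, 10))) = 1/(-24240 + ((-14 - 1*(-48)) + 142*(-12))) = 1/(-24240 + ((-14 + 48) - 1704)) = 1/(-24240 + (34 - 1704)) = 1/(-24240 - 1670) = 1/(-25910) = -1/25910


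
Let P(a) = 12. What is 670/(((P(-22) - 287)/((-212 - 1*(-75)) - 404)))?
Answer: 72494/55 ≈ 1318.1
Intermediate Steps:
670/(((P(-22) - 287)/((-212 - 1*(-75)) - 404))) = 670/(((12 - 287)/((-212 - 1*(-75)) - 404))) = 670/((-275/((-212 + 75) - 404))) = 670/((-275/(-137 - 404))) = 670/((-275/(-541))) = 670/((-275*(-1/541))) = 670/(275/541) = 670*(541/275) = 72494/55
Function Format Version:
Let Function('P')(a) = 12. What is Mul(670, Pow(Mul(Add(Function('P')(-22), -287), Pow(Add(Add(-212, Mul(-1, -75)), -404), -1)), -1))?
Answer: Rational(72494, 55) ≈ 1318.1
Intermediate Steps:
Mul(670, Pow(Mul(Add(Function('P')(-22), -287), Pow(Add(Add(-212, Mul(-1, -75)), -404), -1)), -1)) = Mul(670, Pow(Mul(Add(12, -287), Pow(Add(Add(-212, Mul(-1, -75)), -404), -1)), -1)) = Mul(670, Pow(Mul(-275, Pow(Add(Add(-212, 75), -404), -1)), -1)) = Mul(670, Pow(Mul(-275, Pow(Add(-137, -404), -1)), -1)) = Mul(670, Pow(Mul(-275, Pow(-541, -1)), -1)) = Mul(670, Pow(Mul(-275, Rational(-1, 541)), -1)) = Mul(670, Pow(Rational(275, 541), -1)) = Mul(670, Rational(541, 275)) = Rational(72494, 55)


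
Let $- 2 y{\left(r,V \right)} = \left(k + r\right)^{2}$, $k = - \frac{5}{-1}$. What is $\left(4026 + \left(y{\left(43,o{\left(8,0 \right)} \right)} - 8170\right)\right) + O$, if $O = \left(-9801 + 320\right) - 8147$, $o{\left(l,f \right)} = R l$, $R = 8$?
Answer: $-22924$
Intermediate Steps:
$k = 5$ ($k = \left(-5\right) \left(-1\right) = 5$)
$o{\left(l,f \right)} = 8 l$
$O = -17628$ ($O = -9481 - 8147 = -17628$)
$y{\left(r,V \right)} = - \frac{\left(5 + r\right)^{2}}{2}$
$\left(4026 + \left(y{\left(43,o{\left(8,0 \right)} \right)} - 8170\right)\right) + O = \left(4026 - \left(8170 + \frac{\left(5 + 43\right)^{2}}{2}\right)\right) - 17628 = \left(4026 - \left(8170 + \frac{48^{2}}{2}\right)\right) - 17628 = \left(4026 - 9322\right) - 17628 = -5296 - 17628 = -22924$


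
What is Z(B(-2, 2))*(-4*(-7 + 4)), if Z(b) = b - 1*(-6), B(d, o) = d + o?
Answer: 72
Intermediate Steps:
Z(b) = 6 + b (Z(b) = b + 6 = 6 + b)
Z(B(-2, 2))*(-4*(-7 + 4)) = (6 + (-2 + 2))*(-4*(-7 + 4)) = (6 + 0)*(-4*(-3)) = 6*12 = 72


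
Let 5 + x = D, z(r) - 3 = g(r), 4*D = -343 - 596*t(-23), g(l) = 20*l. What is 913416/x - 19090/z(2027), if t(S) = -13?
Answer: 21141359986/42772865 ≈ 494.27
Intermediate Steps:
D = 7405/4 (D = (-343 - 596*(-13))/4 = (-343 + 7748)/4 = (1/4)*7405 = 7405/4 ≈ 1851.3)
z(r) = 3 + 20*r
x = 7385/4 (x = -5 + 7405/4 = 7385/4 ≈ 1846.3)
913416/x - 19090/z(2027) = 913416/(7385/4) - 19090/(3 + 20*2027) = 913416*(4/7385) - 19090/(3 + 40540) = 521952/1055 - 19090/40543 = 21141359986/42772865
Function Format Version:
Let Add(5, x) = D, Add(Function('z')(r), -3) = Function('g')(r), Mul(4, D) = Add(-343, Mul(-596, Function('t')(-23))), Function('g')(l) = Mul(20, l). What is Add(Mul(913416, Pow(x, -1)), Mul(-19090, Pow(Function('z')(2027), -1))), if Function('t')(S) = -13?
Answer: Rational(21141359986, 42772865) ≈ 494.27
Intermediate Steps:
D = Rational(7405, 4) (D = Mul(Rational(1, 4), Add(-343, Mul(-596, -13))) = Mul(Rational(1, 4), Add(-343, 7748)) = Mul(Rational(1, 4), 7405) = Rational(7405, 4) ≈ 1851.3)
Function('z')(r) = Add(3, Mul(20, r))
x = Rational(7385, 4) (x = Add(-5, Rational(7405, 4)) = Rational(7385, 4) ≈ 1846.3)
Add(Mul(913416, Pow(x, -1)), Mul(-19090, Pow(Function('z')(2027), -1))) = Add(Mul(913416, Pow(Rational(7385, 4), -1)), Mul(-19090, Pow(Add(3, Mul(20, 2027)), -1))) = Add(Mul(913416, Rational(4, 7385)), Mul(-19090, Pow(Add(3, 40540), -1))) = Add(Rational(521952, 1055), Mul(-19090, Pow(40543, -1))) = Add(Rational(521952, 1055), Mul(-19090, Rational(1, 40543))) = Add(Rational(521952, 1055), Rational(-19090, 40543)) = Rational(21141359986, 42772865)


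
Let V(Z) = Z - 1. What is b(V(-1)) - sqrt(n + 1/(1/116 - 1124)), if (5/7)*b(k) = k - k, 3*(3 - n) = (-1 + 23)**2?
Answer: -I*sqrt(299070946317)/43461 ≈ -12.583*I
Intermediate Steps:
V(Z) = -1 + Z
n = -475/3 (n = 3 - (-1 + 23)**2/3 = 3 - 1/3*22**2 = 3 - 1/3*484 = 3 - 484/3 = -475/3 ≈ -158.33)
b(k) = 0 (b(k) = 7*(k - k)/5 = (7/5)*0 = 0)
b(V(-1)) - sqrt(n + 1/(1/116 - 1124)) = 0 - sqrt(-475/3 + 1/(1/116 - 1124)) = 0 - sqrt(-475/3 + 1/(-130383/116)) = 0 - sqrt(-475/3 - 116/130383) = 0 - sqrt(-20644091/130383) = 0 - I*sqrt(299070946317)/43461 = -I*sqrt(299070946317)/43461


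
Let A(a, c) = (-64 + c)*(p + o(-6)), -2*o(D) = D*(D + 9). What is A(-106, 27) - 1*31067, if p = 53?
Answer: -33361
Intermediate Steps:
o(D) = -D*(9 + D)/2 (o(D) = -D*(D + 9)/2 = -D*(9 + D)/2)
A(a, c) = -3968 + 62*c (A(a, c) = (-64 + c)*(53 - 1/2*(-6)*(9 - 6)) = (-64 + c)*(53 - 1/2*(-6)*3) = (-64 + c)*(53 + 9) = (-64 + c)*62 = -3968 + 62*c)
A(-106, 27) - 1*31067 = (-3968 + 62*27) - 1*31067 = (-3968 + 1674) - 31067 = -2294 - 31067 = -33361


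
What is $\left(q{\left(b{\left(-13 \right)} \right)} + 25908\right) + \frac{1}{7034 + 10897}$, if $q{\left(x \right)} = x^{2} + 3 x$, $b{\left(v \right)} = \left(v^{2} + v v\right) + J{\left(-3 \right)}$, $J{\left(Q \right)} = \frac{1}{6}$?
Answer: $\frac{30399326839}{215172} \approx 1.4128 \cdot 10^{5}$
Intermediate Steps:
$J{\left(Q \right)} = \frac{1}{6}$
$b{\left(v \right)} = \frac{1}{6} + 2 v^{2}$ ($b{\left(v \right)} = \left(v^{2} + v v\right) + \frac{1}{6} = \left(v^{2} + v^{2}\right) + \frac{1}{6} = 2 v^{2} + \frac{1}{6} = \frac{1}{6} + 2 v^{2}$)
$\left(q{\left(b{\left(-13 \right)} \right)} + 25908\right) + \frac{1}{7034 + 10897} = \left(\left(\frac{1}{6} + 2 \left(-13\right)^{2}\right) \left(3 + \left(\frac{1}{6} + 2 \left(-13\right)^{2}\right)\right) + 25908\right) + \frac{1}{7034 + 10897} = \left(\left(\frac{1}{6} + 2 \cdot 169\right) \left(3 + \left(\frac{1}{6} + 2 \cdot 169\right)\right) + 25908\right) + \frac{1}{17931} = \left(\left(\frac{1}{6} + 338\right) \left(3 + \left(\frac{1}{6} + 338\right)\right) + 25908\right) + \frac{1}{17931} = \left(\frac{2029 \left(3 + \frac{2029}{6}\right)}{6} + 25908\right) + \frac{1}{17931} = \left(\frac{2029}{6} \cdot \frac{2047}{6} + 25908\right) + \frac{1}{17931} = \left(\frac{4153363}{36} + 25908\right) + \frac{1}{17931} = \frac{5086051}{36} + \frac{1}{17931} = \frac{30399326839}{215172}$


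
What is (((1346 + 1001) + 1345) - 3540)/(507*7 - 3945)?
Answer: -38/99 ≈ -0.38384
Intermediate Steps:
(((1346 + 1001) + 1345) - 3540)/(507*7 - 3945) = ((2347 + 1345) - 3540)/(3549 - 3945) = (3692 - 3540)/(-396) = 152*(-1/396) = -38/99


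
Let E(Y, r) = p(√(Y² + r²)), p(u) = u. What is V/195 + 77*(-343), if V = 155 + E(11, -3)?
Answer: -1029998/39 + √130/195 ≈ -26410.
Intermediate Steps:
E(Y, r) = √(Y² + r²)
V = 155 + √130 (V = 155 + √(11² + (-3)²) = 155 + √(121 + 9) = 155 + √130 ≈ 166.40)
V/195 + 77*(-343) = (155 + √130)/195 + 77*(-343) = (155 + √130)*(1/195) - 26411 = (31/39 + √130/195) - 26411 = -1029998/39 + √130/195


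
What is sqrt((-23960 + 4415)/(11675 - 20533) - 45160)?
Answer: I*sqrt(3543268516630)/8858 ≈ 212.5*I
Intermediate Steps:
sqrt((-23960 + 4415)/(11675 - 20533) - 45160) = sqrt(-19545/(-8858) - 45160) = sqrt(-19545*(-1/8858) - 45160) = sqrt(19545/8858 - 45160) = sqrt(-400007735/8858) = I*sqrt(3543268516630)/8858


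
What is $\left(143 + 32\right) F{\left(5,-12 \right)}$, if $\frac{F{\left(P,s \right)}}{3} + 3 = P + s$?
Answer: $-5250$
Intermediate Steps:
$F{\left(P,s \right)} = -9 + 3 P + 3 s$ ($F{\left(P,s \right)} = -9 + 3 \left(P + s\right) = -9 + \left(3 P + 3 s\right) = -9 + 3 P + 3 s$)
$\left(143 + 32\right) F{\left(5,-12 \right)} = \left(143 + 32\right) \left(-9 + 3 \cdot 5 + 3 \left(-12\right)\right) = 175 \left(-9 + 15 - 36\right) = 175 \left(-30\right) = -5250$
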